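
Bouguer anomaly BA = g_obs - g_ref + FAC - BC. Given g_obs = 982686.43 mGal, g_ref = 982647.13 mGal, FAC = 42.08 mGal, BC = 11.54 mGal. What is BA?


BA = g_obs - g_ref + FAC - BC
= 982686.43 - 982647.13 + 42.08 - 11.54
= 69.84 mGal

69.84


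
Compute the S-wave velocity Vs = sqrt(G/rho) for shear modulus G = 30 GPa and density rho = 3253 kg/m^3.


Convert G to Pa: G = 30e9 Pa
Compute G/rho = 30e9 / 3253 = 9222256.3787
Vs = sqrt(9222256.3787) = 3036.82 m/s

3036.82


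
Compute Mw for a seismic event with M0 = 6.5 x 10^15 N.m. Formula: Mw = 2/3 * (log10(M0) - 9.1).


log10(M0) = log10(6.5 x 10^15) = 15.8129
Mw = 2/3 * (15.8129 - 9.1)
= 2/3 * 6.7129
= 4.48

4.48


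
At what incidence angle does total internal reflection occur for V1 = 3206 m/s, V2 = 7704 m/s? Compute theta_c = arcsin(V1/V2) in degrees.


V1/V2 = 3206/7704 = 0.416147
theta_c = arcsin(0.416147) = 24.5916 degrees

24.5916


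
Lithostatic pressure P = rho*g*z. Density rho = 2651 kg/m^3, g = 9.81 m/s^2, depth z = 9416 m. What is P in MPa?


P = rho * g * z / 1e6
= 2651 * 9.81 * 9416 / 1e6
= 244875414.96 / 1e6
= 244.8754 MPa

244.8754


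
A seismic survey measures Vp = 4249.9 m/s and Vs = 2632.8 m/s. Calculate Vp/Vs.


Vp/Vs = 4249.9 / 2632.8
= 1.6142

1.6142


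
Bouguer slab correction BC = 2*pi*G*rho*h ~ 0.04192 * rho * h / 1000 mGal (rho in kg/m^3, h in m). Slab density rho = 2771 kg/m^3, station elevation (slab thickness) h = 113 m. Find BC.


BC = 0.04192 * rho * h / 1000
= 0.04192 * 2771 * 113 / 1000
= 13.1261 mGal

13.1261


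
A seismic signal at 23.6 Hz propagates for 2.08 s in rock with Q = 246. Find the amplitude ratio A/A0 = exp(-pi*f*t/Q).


pi*f*t/Q = pi*23.6*2.08/246 = 0.626888
A/A0 = exp(-0.626888) = 0.534252

0.534252


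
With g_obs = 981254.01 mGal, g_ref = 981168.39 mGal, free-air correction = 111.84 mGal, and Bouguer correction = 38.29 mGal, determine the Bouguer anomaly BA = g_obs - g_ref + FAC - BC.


BA = g_obs - g_ref + FAC - BC
= 981254.01 - 981168.39 + 111.84 - 38.29
= 159.17 mGal

159.17


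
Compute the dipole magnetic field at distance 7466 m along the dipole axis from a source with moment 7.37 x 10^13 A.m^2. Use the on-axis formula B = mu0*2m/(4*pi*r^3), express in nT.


m = 7.37 x 10^13 = 73700000000000 A.m^2
2m = 147400000000000 A.m^2
r^3 = 7466^3 = 416163470696
B = (4pi*10^-7) * 147400000000000 / (4*pi * 416163470696) * 1e9
= 185228302.855654 / 5229664408923.94 * 1e9
= 35418.7742 nT

35418.7742


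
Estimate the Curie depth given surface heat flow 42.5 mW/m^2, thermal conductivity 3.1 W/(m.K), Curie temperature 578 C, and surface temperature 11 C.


T_Curie - T_surf = 578 - 11 = 567 C
Convert q to W/m^2: 42.5 mW/m^2 = 0.0425 W/m^2
d = 567 * 3.1 / 0.0425 = 41357.65 m

41357.65


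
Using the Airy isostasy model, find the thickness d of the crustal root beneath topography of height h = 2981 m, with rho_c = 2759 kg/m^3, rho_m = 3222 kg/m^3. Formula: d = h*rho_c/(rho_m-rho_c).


rho_m - rho_c = 3222 - 2759 = 463
d = 2981 * 2759 / 463
= 8224579 / 463
= 17763.67 m

17763.67


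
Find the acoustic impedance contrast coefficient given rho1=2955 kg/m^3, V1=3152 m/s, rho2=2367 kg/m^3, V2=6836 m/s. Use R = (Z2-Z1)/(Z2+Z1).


Z1 = 2955 * 3152 = 9314160
Z2 = 2367 * 6836 = 16180812
R = (16180812 - 9314160) / (16180812 + 9314160) = 6866652 / 25494972 = 0.2693

0.2693


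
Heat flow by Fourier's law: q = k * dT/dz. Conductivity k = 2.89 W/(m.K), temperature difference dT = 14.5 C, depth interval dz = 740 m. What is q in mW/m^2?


q = k * dT / dz * 1000
= 2.89 * 14.5 / 740 * 1000
= 0.056628 * 1000
= 56.6284 mW/m^2

56.6284


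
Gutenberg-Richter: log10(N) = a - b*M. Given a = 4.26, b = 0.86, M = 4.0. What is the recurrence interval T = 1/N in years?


log10(N) = 4.26 - 0.86*4.0 = 0.82
N = 10^0.82 = 6.606934
T = 1/N = 1/6.606934 = 0.1514 years

0.1514


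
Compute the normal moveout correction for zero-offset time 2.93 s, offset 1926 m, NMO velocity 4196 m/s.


x/Vnmo = 1926/4196 = 0.459009
(x/Vnmo)^2 = 0.210689
t0^2 = 8.5849
sqrt(8.5849 + 0.210689) = 2.965736
dt = 2.965736 - 2.93 = 0.035736

0.035736


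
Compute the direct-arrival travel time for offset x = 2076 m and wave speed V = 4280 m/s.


t = x / V
= 2076 / 4280
= 0.485 s

0.485


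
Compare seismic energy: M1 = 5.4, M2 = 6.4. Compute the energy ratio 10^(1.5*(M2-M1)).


M2 - M1 = 6.4 - 5.4 = 1.0
1.5 * 1.0 = 1.5
ratio = 10^1.5 = 31.62

31.62


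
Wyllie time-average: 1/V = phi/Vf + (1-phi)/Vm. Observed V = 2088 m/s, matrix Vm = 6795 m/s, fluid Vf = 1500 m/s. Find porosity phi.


1/V - 1/Vm = 1/2088 - 1/6795 = 0.00033176
1/Vf - 1/Vm = 1/1500 - 1/6795 = 0.0005195
phi = 0.00033176 / 0.0005195 = 0.6386

0.6386


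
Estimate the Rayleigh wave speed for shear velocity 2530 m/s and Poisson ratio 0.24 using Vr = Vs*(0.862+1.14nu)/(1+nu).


Numerator factor = 0.862 + 1.14*0.24 = 1.1356
Denominator = 1 + 0.24 = 1.24
Vr = 2530 * 1.1356 / 1.24 = 2316.99 m/s

2316.99


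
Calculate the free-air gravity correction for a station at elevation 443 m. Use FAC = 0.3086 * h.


FAC = 0.3086 * h
= 0.3086 * 443
= 136.7098 mGal

136.7098


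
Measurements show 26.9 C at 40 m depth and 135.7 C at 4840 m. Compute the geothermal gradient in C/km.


dT = 135.7 - 26.9 = 108.8 C
dz = 4840 - 40 = 4800 m
gradient = dT/dz * 1000 = 108.8/4800 * 1000 = 22.6667 C/km

22.6667


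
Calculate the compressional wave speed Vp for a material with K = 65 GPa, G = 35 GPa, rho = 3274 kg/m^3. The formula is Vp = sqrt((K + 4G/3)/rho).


First compute the effective modulus:
K + 4G/3 = 65e9 + 4*35e9/3 = 111666666666.67 Pa
Then divide by density:
111666666666.67 / 3274 = 34107106.4956 Pa/(kg/m^3)
Take the square root:
Vp = sqrt(34107106.4956) = 5840.13 m/s

5840.13


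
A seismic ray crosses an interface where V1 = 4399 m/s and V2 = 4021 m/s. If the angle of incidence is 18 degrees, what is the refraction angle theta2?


sin(theta1) = sin(18 deg) = 0.309017
sin(theta2) = V2/V1 * sin(theta1) = 4021/4399 * 0.309017 = 0.282464
theta2 = arcsin(0.282464) = 16.4073 degrees

16.4073


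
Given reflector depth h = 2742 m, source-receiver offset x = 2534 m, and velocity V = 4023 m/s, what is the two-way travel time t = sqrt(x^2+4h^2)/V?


x^2 + 4h^2 = 2534^2 + 4*2742^2 = 6421156 + 30074256 = 36495412
sqrt(36495412) = 6041.1433
t = 6041.1433 / 4023 = 1.5017 s

1.5017


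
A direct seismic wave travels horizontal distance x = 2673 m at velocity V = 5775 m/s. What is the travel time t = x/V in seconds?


t = x / V
= 2673 / 5775
= 0.4629 s

0.4629


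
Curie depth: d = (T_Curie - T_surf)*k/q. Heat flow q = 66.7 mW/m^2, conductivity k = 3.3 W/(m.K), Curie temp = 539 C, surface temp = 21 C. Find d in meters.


T_Curie - T_surf = 539 - 21 = 518 C
Convert q to W/m^2: 66.7 mW/m^2 = 0.0667 W/m^2
d = 518 * 3.3 / 0.0667 = 25628.19 m

25628.19


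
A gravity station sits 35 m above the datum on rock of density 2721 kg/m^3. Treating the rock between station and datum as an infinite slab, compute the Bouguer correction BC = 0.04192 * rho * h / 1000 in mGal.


BC = 0.04192 * rho * h / 1000
= 0.04192 * 2721 * 35 / 1000
= 3.9923 mGal

3.9923


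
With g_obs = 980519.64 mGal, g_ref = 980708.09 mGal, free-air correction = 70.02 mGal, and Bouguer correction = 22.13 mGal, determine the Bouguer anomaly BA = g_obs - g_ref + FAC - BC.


BA = g_obs - g_ref + FAC - BC
= 980519.64 - 980708.09 + 70.02 - 22.13
= -140.56 mGal

-140.56


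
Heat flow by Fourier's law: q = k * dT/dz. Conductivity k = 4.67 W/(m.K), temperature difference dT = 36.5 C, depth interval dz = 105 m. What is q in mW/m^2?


q = k * dT / dz * 1000
= 4.67 * 36.5 / 105 * 1000
= 1.623381 * 1000
= 1623.381 mW/m^2

1623.381


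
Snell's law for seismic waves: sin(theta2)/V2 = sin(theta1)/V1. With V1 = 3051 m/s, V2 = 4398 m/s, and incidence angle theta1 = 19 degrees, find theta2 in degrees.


sin(theta1) = sin(19 deg) = 0.325568
sin(theta2) = V2/V1 * sin(theta1) = 4398/3051 * 0.325568 = 0.469305
theta2 = arcsin(0.469305) = 27.9892 degrees

27.9892


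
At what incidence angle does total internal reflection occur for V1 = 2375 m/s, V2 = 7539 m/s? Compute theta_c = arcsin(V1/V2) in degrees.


V1/V2 = 2375/7539 = 0.315029
theta_c = arcsin(0.315029) = 18.3625 degrees

18.3625


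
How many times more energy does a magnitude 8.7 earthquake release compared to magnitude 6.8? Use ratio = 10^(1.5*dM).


M2 - M1 = 8.7 - 6.8 = 1.9
1.5 * 1.9 = 2.85
ratio = 10^2.85 = 707.95

707.95


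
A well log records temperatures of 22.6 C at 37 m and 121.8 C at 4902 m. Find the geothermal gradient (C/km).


dT = 121.8 - 22.6 = 99.2 C
dz = 4902 - 37 = 4865 m
gradient = dT/dz * 1000 = 99.2/4865 * 1000 = 20.3905 C/km

20.3905


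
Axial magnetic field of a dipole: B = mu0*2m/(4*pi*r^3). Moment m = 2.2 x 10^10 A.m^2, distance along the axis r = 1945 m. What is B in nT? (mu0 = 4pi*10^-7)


m = 2.2 x 10^10 = 22000000000 A.m^2
2m = 44000000000 A.m^2
r^3 = 1945^3 = 7357983625
B = (4pi*10^-7) * 44000000000 / (4*pi * 7357983625) * 1e9
= 55292.030703 / 92463149206.14 * 1e9
= 597.9899 nT

597.9899


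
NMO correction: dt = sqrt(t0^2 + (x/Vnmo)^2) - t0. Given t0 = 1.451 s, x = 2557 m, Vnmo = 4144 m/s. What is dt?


x/Vnmo = 2557/4144 = 0.617037
(x/Vnmo)^2 = 0.380734
t0^2 = 2.105401
sqrt(2.105401 + 0.380734) = 1.576748
dt = 1.576748 - 1.451 = 0.125748

0.125748


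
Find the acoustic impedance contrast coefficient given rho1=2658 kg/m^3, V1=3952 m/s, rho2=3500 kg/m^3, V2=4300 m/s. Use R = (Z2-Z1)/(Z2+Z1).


Z1 = 2658 * 3952 = 10504416
Z2 = 3500 * 4300 = 15050000
R = (15050000 - 10504416) / (15050000 + 10504416) = 4545584 / 25554416 = 0.1779

0.1779


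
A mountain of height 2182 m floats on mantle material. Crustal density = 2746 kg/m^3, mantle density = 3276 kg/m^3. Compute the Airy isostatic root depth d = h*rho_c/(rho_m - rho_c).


rho_m - rho_c = 3276 - 2746 = 530
d = 2182 * 2746 / 530
= 5991772 / 530
= 11305.23 m

11305.23


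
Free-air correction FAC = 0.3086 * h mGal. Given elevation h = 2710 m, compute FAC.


FAC = 0.3086 * h
= 0.3086 * 2710
= 836.306 mGal

836.306


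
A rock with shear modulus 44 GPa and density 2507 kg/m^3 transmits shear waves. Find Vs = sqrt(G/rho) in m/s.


Convert G to Pa: G = 44e9 Pa
Compute G/rho = 44e9 / 2507 = 17550857.5987
Vs = sqrt(17550857.5987) = 4189.37 m/s

4189.37


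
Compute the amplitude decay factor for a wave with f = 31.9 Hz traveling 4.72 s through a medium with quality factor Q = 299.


pi*f*t/Q = pi*31.9*4.72/299 = 1.582018
A/A0 = exp(-1.582018) = 0.20556

0.20556


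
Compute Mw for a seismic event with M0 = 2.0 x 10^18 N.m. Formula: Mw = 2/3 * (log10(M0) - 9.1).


log10(M0) = log10(2.0 x 10^18) = 18.301
Mw = 2/3 * (18.301 - 9.1)
= 2/3 * 9.201
= 6.13

6.13


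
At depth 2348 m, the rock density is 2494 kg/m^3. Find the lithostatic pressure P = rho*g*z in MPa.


P = rho * g * z / 1e6
= 2494 * 9.81 * 2348 / 1e6
= 57446496.72 / 1e6
= 57.4465 MPa

57.4465


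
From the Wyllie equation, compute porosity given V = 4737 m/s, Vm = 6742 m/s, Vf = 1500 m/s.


1/V - 1/Vm = 1/4737 - 1/6742 = 6.278e-05
1/Vf - 1/Vm = 1/1500 - 1/6742 = 0.00051834
phi = 6.278e-05 / 0.00051834 = 0.1211

0.1211


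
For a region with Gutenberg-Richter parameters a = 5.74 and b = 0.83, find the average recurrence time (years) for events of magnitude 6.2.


log10(N) = 5.74 - 0.83*6.2 = 0.594
N = 10^0.594 = 3.926449
T = 1/N = 1/3.926449 = 0.2547 years

0.2547


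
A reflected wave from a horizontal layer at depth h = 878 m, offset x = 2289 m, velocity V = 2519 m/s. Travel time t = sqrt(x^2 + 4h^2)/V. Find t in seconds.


x^2 + 4h^2 = 2289^2 + 4*878^2 = 5239521 + 3083536 = 8323057
sqrt(8323057) = 2884.9709
t = 2884.9709 / 2519 = 1.1453 s

1.1453


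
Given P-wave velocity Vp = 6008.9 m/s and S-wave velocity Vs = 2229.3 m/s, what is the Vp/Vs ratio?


Vp/Vs = 6008.9 / 2229.3
= 2.6954

2.6954


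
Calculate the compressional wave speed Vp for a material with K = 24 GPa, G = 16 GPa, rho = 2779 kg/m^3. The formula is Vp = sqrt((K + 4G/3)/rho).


First compute the effective modulus:
K + 4G/3 = 24e9 + 4*16e9/3 = 45333333333.33 Pa
Then divide by density:
45333333333.33 / 2779 = 16312822.3582 Pa/(kg/m^3)
Take the square root:
Vp = sqrt(16312822.3582) = 4038.91 m/s

4038.91


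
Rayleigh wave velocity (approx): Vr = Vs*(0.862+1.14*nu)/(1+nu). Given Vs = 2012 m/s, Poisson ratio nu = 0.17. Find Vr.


Numerator factor = 0.862 + 1.14*0.17 = 1.0558
Denominator = 1 + 0.17 = 1.17
Vr = 2012 * 1.0558 / 1.17 = 1815.62 m/s

1815.62


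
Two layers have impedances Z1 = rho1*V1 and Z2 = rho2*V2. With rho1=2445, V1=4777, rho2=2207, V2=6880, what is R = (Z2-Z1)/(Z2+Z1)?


Z1 = 2445 * 4777 = 11679765
Z2 = 2207 * 6880 = 15184160
R = (15184160 - 11679765) / (15184160 + 11679765) = 3504395 / 26863925 = 0.1304

0.1304


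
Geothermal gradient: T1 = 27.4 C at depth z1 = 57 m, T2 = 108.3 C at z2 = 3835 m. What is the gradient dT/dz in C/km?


dT = 108.3 - 27.4 = 80.9 C
dz = 3835 - 57 = 3778 m
gradient = dT/dz * 1000 = 80.9/3778 * 1000 = 21.4134 C/km

21.4134


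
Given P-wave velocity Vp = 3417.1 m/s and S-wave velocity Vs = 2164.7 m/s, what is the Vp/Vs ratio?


Vp/Vs = 3417.1 / 2164.7
= 1.5786

1.5786


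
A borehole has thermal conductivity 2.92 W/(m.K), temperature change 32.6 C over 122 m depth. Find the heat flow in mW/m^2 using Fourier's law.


q = k * dT / dz * 1000
= 2.92 * 32.6 / 122 * 1000
= 0.780262 * 1000
= 780.2623 mW/m^2

780.2623


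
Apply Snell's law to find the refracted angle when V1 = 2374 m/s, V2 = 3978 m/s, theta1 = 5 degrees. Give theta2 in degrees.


sin(theta1) = sin(5 deg) = 0.087156
sin(theta2) = V2/V1 * sin(theta1) = 3978/2374 * 0.087156 = 0.146043
theta2 = arcsin(0.146043) = 8.3977 degrees

8.3977


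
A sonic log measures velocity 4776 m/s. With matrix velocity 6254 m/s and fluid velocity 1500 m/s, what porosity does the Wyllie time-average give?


1/V - 1/Vm = 1/4776 - 1/6254 = 4.948e-05
1/Vf - 1/Vm = 1/1500 - 1/6254 = 0.00050677
phi = 4.948e-05 / 0.00050677 = 0.0976

0.0976


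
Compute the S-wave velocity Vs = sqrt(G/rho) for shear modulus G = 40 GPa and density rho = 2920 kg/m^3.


Convert G to Pa: G = 40e9 Pa
Compute G/rho = 40e9 / 2920 = 13698630.137
Vs = sqrt(13698630.137) = 3701.17 m/s

3701.17


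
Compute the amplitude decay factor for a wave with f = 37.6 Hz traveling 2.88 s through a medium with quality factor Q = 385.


pi*f*t/Q = pi*37.6*2.88/385 = 0.883628
A/A0 = exp(-0.883628) = 0.413281

0.413281


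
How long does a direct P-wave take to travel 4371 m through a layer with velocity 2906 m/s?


t = x / V
= 4371 / 2906
= 1.5041 s

1.5041


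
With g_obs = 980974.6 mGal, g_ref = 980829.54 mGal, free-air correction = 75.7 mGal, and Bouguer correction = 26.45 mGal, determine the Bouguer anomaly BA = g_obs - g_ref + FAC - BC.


BA = g_obs - g_ref + FAC - BC
= 980974.6 - 980829.54 + 75.7 - 26.45
= 194.31 mGal

194.31


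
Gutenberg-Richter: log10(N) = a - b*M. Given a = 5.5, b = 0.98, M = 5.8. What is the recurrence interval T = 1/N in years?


log10(N) = 5.5 - 0.98*5.8 = -0.184
N = 10^-0.184 = 0.654636
T = 1/N = 1/0.654636 = 1.5276 years

1.5276


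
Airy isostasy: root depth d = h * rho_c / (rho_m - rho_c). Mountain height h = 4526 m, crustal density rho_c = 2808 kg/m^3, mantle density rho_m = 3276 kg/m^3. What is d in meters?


rho_m - rho_c = 3276 - 2808 = 468
d = 4526 * 2808 / 468
= 12709008 / 468
= 27156.0 m

27156.0


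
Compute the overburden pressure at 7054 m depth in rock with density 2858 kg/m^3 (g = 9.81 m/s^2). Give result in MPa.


P = rho * g * z / 1e6
= 2858 * 9.81 * 7054 / 1e6
= 197772856.92 / 1e6
= 197.7729 MPa

197.7729


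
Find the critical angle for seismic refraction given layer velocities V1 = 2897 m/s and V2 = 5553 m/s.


V1/V2 = 2897/5553 = 0.5217
theta_c = arcsin(0.5217) = 31.4464 degrees

31.4464


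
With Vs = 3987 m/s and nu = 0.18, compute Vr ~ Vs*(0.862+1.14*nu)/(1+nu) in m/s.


Numerator factor = 0.862 + 1.14*0.18 = 1.0672
Denominator = 1 + 0.18 = 1.18
Vr = 3987 * 1.0672 / 1.18 = 3605.87 m/s

3605.87


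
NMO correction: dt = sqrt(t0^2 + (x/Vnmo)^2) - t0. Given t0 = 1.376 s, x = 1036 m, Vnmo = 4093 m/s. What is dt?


x/Vnmo = 1036/4093 = 0.253115
(x/Vnmo)^2 = 0.064067
t0^2 = 1.893376
sqrt(1.893376 + 0.064067) = 1.399087
dt = 1.399087 - 1.376 = 0.023087

0.023087


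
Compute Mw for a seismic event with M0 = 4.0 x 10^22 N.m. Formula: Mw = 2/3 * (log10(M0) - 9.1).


log10(M0) = log10(4.0 x 10^22) = 22.6021
Mw = 2/3 * (22.6021 - 9.1)
= 2/3 * 13.5021
= 9.0

9.0


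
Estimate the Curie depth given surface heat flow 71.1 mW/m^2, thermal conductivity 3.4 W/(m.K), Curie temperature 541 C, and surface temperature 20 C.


T_Curie - T_surf = 541 - 20 = 521 C
Convert q to W/m^2: 71.1 mW/m^2 = 0.0711 W/m^2
d = 521 * 3.4 / 0.0711 = 24914.21 m

24914.21


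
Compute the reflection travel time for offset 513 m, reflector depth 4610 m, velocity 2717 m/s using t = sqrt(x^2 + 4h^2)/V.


x^2 + 4h^2 = 513^2 + 4*4610^2 = 263169 + 85008400 = 85271569
sqrt(85271569) = 9234.2606
t = 9234.2606 / 2717 = 3.3987 s

3.3987


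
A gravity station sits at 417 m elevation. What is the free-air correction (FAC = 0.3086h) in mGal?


FAC = 0.3086 * h
= 0.3086 * 417
= 128.6862 mGal

128.6862


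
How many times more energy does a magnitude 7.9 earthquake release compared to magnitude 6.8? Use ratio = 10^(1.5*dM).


M2 - M1 = 7.9 - 6.8 = 1.1
1.5 * 1.1 = 1.65
ratio = 10^1.65 = 44.67

44.67


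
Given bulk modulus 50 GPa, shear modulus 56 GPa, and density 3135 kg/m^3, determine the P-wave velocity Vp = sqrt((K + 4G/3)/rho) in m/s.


First compute the effective modulus:
K + 4G/3 = 50e9 + 4*56e9/3 = 124666666666.67 Pa
Then divide by density:
124666666666.67 / 3135 = 39766081.8713 Pa/(kg/m^3)
Take the square root:
Vp = sqrt(39766081.8713) = 6306.04 m/s

6306.04


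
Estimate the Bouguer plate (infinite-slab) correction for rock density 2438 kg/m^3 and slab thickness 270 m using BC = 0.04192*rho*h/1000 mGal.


BC = 0.04192 * rho * h / 1000
= 0.04192 * 2438 * 270 / 1000
= 27.5943 mGal

27.5943


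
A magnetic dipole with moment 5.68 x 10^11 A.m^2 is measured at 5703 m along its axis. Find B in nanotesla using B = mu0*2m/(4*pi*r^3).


m = 5.68 x 10^11 = 568000000000 A.m^2
2m = 1136000000000 A.m^2
r^3 = 5703^3 = 185485563927
B = (4pi*10^-7) * 1136000000000 / (4*pi * 185485563927) * 1e9
= 1427539.701791 / 2330880339920.09 * 1e9
= 612.4466 nT

612.4466


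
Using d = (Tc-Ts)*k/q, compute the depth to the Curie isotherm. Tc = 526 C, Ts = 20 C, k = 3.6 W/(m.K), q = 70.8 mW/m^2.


T_Curie - T_surf = 526 - 20 = 506 C
Convert q to W/m^2: 70.8 mW/m^2 = 0.0708 W/m^2
d = 506 * 3.6 / 0.0708 = 25728.81 m

25728.81


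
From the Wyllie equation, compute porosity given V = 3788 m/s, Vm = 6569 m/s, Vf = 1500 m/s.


1/V - 1/Vm = 1/3788 - 1/6569 = 0.00011176
1/Vf - 1/Vm = 1/1500 - 1/6569 = 0.00051444
phi = 0.00011176 / 0.00051444 = 0.2173

0.2173


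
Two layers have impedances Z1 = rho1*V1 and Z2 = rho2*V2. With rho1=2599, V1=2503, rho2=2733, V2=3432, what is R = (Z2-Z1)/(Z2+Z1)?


Z1 = 2599 * 2503 = 6505297
Z2 = 2733 * 3432 = 9379656
R = (9379656 - 6505297) / (9379656 + 6505297) = 2874359 / 15884953 = 0.1809

0.1809


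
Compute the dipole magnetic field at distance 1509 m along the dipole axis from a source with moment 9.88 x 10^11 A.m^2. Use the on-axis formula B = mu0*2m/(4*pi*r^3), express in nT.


m = 9.88 x 10^11 = 988000000000 A.m^2
2m = 1976000000000 A.m^2
r^3 = 1509^3 = 3436115229
B = (4pi*10^-7) * 1976000000000 / (4*pi * 3436115229) * 1e9
= 2483114.833397 / 43179497441.26 * 1e9
= 57506.8025 nT

57506.8025


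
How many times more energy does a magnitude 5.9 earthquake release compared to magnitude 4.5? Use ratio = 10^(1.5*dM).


M2 - M1 = 5.9 - 4.5 = 1.4
1.5 * 1.4 = 2.1
ratio = 10^2.1 = 125.89

125.89


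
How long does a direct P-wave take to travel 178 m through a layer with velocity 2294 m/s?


t = x / V
= 178 / 2294
= 0.0776 s

0.0776


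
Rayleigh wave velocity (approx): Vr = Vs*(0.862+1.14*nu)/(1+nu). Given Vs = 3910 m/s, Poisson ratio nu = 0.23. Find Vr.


Numerator factor = 0.862 + 1.14*0.23 = 1.1242
Denominator = 1 + 0.23 = 1.23
Vr = 3910 * 1.1242 / 1.23 = 3573.68 m/s

3573.68


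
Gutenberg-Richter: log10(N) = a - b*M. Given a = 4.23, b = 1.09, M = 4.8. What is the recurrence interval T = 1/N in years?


log10(N) = 4.23 - 1.09*4.8 = -1.002
N = 10^-1.002 = 0.099541
T = 1/N = 1/0.099541 = 10.0462 years

10.0462


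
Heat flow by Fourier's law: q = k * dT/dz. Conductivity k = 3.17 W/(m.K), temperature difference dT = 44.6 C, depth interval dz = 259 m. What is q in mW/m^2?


q = k * dT / dz * 1000
= 3.17 * 44.6 / 259 * 1000
= 0.545876 * 1000
= 545.8764 mW/m^2

545.8764


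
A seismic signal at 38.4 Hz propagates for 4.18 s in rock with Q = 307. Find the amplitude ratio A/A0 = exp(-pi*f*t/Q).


pi*f*t/Q = pi*38.4*4.18/307 = 1.642552
A/A0 = exp(-1.642552) = 0.193486

0.193486


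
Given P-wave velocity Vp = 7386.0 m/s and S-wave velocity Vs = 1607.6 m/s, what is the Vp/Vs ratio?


Vp/Vs = 7386.0 / 1607.6
= 4.5944

4.5944


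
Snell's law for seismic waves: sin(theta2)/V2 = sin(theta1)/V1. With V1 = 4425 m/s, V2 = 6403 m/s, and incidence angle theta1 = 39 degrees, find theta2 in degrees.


sin(theta1) = sin(39 deg) = 0.62932
sin(theta2) = V2/V1 * sin(theta1) = 6403/4425 * 0.62932 = 0.91063
theta2 = arcsin(0.91063) = 65.5926 degrees

65.5926


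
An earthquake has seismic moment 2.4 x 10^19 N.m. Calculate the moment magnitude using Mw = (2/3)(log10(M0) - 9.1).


log10(M0) = log10(2.4 x 10^19) = 19.3802
Mw = 2/3 * (19.3802 - 9.1)
= 2/3 * 10.2802
= 6.85

6.85


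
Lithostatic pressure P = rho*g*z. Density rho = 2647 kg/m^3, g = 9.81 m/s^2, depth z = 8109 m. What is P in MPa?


P = rho * g * z / 1e6
= 2647 * 9.81 * 8109 / 1e6
= 210566970.63 / 1e6
= 210.567 MPa

210.567


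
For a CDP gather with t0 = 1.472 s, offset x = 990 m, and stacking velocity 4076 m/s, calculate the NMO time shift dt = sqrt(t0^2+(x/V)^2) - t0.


x/Vnmo = 990/4076 = 0.242885
(x/Vnmo)^2 = 0.058993
t0^2 = 2.166784
sqrt(2.166784 + 0.058993) = 1.491904
dt = 1.491904 - 1.472 = 0.019904

0.019904


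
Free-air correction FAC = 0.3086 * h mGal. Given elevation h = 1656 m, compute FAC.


FAC = 0.3086 * h
= 0.3086 * 1656
= 511.0416 mGal

511.0416


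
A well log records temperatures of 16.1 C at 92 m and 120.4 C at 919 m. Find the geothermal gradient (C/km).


dT = 120.4 - 16.1 = 104.3 C
dz = 919 - 92 = 827 m
gradient = dT/dz * 1000 = 104.3/827 * 1000 = 126.1185 C/km

126.1185


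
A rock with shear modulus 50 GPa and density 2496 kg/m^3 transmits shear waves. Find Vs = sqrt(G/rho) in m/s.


Convert G to Pa: G = 50e9 Pa
Compute G/rho = 50e9 / 2496 = 20032051.2821
Vs = sqrt(20032051.2821) = 4475.72 m/s

4475.72


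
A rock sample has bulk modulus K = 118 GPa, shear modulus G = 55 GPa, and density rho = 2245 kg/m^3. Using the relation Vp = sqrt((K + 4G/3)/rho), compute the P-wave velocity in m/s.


First compute the effective modulus:
K + 4G/3 = 118e9 + 4*55e9/3 = 191333333333.33 Pa
Then divide by density:
191333333333.33 / 2245 = 85226429.1017 Pa/(kg/m^3)
Take the square root:
Vp = sqrt(85226429.1017) = 9231.82 m/s

9231.82


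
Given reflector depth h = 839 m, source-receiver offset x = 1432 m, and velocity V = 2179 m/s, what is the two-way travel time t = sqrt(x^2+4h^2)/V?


x^2 + 4h^2 = 1432^2 + 4*839^2 = 2050624 + 2815684 = 4866308
sqrt(4866308) = 2205.971
t = 2205.971 / 2179 = 1.0124 s

1.0124


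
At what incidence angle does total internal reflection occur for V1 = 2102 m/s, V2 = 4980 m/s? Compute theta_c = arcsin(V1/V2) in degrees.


V1/V2 = 2102/4980 = 0.422088
theta_c = arcsin(0.422088) = 24.9665 degrees

24.9665


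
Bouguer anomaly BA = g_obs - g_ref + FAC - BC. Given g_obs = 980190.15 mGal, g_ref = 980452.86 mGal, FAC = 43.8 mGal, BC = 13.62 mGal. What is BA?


BA = g_obs - g_ref + FAC - BC
= 980190.15 - 980452.86 + 43.8 - 13.62
= -232.53 mGal

-232.53


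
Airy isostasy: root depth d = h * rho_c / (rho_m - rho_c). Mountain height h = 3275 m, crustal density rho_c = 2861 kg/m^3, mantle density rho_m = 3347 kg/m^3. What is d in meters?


rho_m - rho_c = 3347 - 2861 = 486
d = 3275 * 2861 / 486
= 9369775 / 486
= 19279.37 m

19279.37


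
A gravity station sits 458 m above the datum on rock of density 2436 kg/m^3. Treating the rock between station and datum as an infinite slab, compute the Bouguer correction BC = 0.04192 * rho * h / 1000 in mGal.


BC = 0.04192 * rho * h / 1000
= 0.04192 * 2436 * 458 / 1000
= 46.7696 mGal

46.7696


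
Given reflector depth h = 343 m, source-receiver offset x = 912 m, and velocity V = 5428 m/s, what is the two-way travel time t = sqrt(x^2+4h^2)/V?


x^2 + 4h^2 = 912^2 + 4*343^2 = 831744 + 470596 = 1302340
sqrt(1302340) = 1141.2011
t = 1141.2011 / 5428 = 0.2102 s

0.2102


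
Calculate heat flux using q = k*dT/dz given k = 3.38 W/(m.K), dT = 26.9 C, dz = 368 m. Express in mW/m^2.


q = k * dT / dz * 1000
= 3.38 * 26.9 / 368 * 1000
= 0.247071 * 1000
= 247.0707 mW/m^2

247.0707


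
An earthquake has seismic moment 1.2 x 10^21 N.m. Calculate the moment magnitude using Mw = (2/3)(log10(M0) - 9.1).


log10(M0) = log10(1.2 x 10^21) = 21.0792
Mw = 2/3 * (21.0792 - 9.1)
= 2/3 * 11.9792
= 7.99

7.99


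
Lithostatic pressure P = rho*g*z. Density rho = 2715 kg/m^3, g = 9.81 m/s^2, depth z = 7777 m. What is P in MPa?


P = rho * g * z / 1e6
= 2715 * 9.81 * 7777 / 1e6
= 207133784.55 / 1e6
= 207.1338 MPa

207.1338


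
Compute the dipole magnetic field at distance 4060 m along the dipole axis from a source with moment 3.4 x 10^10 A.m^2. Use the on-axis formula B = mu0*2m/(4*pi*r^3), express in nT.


m = 3.4 x 10^10 = 34000000000 A.m^2
2m = 68000000000 A.m^2
r^3 = 4060^3 = 66923416000
B = (4pi*10^-7) * 68000000000 / (4*pi * 66923416000) * 1e9
= 85451.320178 / 840984448234.93 * 1e9
= 101.6087 nT

101.6087


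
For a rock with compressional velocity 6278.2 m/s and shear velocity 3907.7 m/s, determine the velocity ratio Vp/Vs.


Vp/Vs = 6278.2 / 3907.7
= 1.6066

1.6066


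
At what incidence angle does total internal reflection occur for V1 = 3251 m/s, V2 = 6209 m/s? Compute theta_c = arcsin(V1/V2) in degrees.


V1/V2 = 3251/6209 = 0.523595
theta_c = arcsin(0.523595) = 31.5737 degrees

31.5737


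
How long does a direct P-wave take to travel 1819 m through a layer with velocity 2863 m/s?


t = x / V
= 1819 / 2863
= 0.6353 s

0.6353


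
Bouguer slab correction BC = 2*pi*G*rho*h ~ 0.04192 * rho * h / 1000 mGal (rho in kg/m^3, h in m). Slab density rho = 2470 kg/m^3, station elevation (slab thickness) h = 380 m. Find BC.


BC = 0.04192 * rho * h / 1000
= 0.04192 * 2470 * 380 / 1000
= 39.3461 mGal

39.3461


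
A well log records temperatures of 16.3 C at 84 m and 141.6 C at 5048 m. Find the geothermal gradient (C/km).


dT = 141.6 - 16.3 = 125.3 C
dz = 5048 - 84 = 4964 m
gradient = dT/dz * 1000 = 125.3/4964 * 1000 = 25.2417 C/km

25.2417


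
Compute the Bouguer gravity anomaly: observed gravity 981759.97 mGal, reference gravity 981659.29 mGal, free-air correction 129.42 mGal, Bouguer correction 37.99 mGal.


BA = g_obs - g_ref + FAC - BC
= 981759.97 - 981659.29 + 129.42 - 37.99
= 192.11 mGal

192.11


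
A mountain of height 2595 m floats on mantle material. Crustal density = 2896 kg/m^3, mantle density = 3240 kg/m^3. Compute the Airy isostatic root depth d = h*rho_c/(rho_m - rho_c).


rho_m - rho_c = 3240 - 2896 = 344
d = 2595 * 2896 / 344
= 7515120 / 344
= 21846.28 m

21846.28


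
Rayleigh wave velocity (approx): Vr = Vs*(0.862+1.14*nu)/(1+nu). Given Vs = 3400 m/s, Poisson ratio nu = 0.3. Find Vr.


Numerator factor = 0.862 + 1.14*0.3 = 1.204
Denominator = 1 + 0.3 = 1.3
Vr = 3400 * 1.204 / 1.3 = 3148.92 m/s

3148.92


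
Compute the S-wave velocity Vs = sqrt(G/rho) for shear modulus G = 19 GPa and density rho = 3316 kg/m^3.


Convert G to Pa: G = 19e9 Pa
Compute G/rho = 19e9 / 3316 = 5729794.9337
Vs = sqrt(5729794.9337) = 2393.7 m/s

2393.7


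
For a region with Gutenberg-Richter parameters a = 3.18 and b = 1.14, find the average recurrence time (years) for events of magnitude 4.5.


log10(N) = 3.18 - 1.14*4.5 = -1.95
N = 10^-1.95 = 0.01122
T = 1/N = 1/0.01122 = 89.1251 years

89.1251


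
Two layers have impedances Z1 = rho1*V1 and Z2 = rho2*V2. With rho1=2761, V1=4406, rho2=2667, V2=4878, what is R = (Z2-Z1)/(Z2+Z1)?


Z1 = 2761 * 4406 = 12164966
Z2 = 2667 * 4878 = 13009626
R = (13009626 - 12164966) / (13009626 + 12164966) = 844660 / 25174592 = 0.0336

0.0336


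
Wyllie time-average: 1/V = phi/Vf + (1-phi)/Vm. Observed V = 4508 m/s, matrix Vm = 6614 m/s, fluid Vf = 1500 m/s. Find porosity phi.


1/V - 1/Vm = 1/4508 - 1/6614 = 7.063e-05
1/Vf - 1/Vm = 1/1500 - 1/6614 = 0.00051547
phi = 7.063e-05 / 0.00051547 = 0.137

0.137


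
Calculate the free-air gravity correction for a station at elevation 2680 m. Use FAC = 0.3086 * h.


FAC = 0.3086 * h
= 0.3086 * 2680
= 827.048 mGal

827.048


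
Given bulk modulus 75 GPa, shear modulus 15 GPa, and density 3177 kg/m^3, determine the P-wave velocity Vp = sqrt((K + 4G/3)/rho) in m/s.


First compute the effective modulus:
K + 4G/3 = 75e9 + 4*15e9/3 = 95000000000.0 Pa
Then divide by density:
95000000000.0 / 3177 = 29902423.6701 Pa/(kg/m^3)
Take the square root:
Vp = sqrt(29902423.6701) = 5468.31 m/s

5468.31


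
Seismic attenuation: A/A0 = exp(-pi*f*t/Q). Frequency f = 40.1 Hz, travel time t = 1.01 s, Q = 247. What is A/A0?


pi*f*t/Q = pi*40.1*1.01/247 = 0.515132
A/A0 = exp(-0.515132) = 0.597422

0.597422


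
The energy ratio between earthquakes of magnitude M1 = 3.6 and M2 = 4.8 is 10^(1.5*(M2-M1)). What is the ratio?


M2 - M1 = 4.8 - 3.6 = 1.2
1.5 * 1.2 = 1.8
ratio = 10^1.8 = 63.1

63.1


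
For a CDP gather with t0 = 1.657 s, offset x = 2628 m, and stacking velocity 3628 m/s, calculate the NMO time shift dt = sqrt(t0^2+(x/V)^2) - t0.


x/Vnmo = 2628/3628 = 0.724366
(x/Vnmo)^2 = 0.524706
t0^2 = 2.745649
sqrt(2.745649 + 0.524706) = 1.808412
dt = 1.808412 - 1.657 = 0.151412

0.151412


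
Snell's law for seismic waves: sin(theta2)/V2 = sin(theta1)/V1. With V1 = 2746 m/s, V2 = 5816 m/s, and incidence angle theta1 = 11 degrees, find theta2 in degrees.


sin(theta1) = sin(11 deg) = 0.190809
sin(theta2) = V2/V1 * sin(theta1) = 5816/2746 * 0.190809 = 0.404132
theta2 = arcsin(0.404132) = 23.8367 degrees

23.8367


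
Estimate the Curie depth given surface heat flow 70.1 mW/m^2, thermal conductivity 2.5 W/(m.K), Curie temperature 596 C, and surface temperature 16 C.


T_Curie - T_surf = 596 - 16 = 580 C
Convert q to W/m^2: 70.1 mW/m^2 = 0.0701 W/m^2
d = 580 * 2.5 / 0.0701 = 20684.74 m

20684.74


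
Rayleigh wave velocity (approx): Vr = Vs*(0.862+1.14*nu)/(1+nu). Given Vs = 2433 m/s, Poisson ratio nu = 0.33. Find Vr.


Numerator factor = 0.862 + 1.14*0.33 = 1.2382
Denominator = 1 + 0.33 = 1.33
Vr = 2433 * 1.2382 / 1.33 = 2265.07 m/s

2265.07


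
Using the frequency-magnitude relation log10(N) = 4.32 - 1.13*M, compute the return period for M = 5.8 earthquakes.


log10(N) = 4.32 - 1.13*5.8 = -2.234
N = 10^-2.234 = 0.005834
T = 1/N = 1/0.005834 = 171.3957 years

171.3957


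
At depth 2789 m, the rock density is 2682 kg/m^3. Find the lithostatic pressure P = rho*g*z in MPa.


P = rho * g * z / 1e6
= 2682 * 9.81 * 2789 / 1e6
= 73379761.38 / 1e6
= 73.3798 MPa

73.3798


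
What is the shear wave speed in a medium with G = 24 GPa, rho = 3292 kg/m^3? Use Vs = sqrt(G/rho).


Convert G to Pa: G = 24e9 Pa
Compute G/rho = 24e9 / 3292 = 7290400.9721
Vs = sqrt(7290400.9721) = 2700.07 m/s

2700.07


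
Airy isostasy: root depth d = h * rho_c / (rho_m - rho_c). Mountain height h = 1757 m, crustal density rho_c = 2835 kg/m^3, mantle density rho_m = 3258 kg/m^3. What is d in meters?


rho_m - rho_c = 3258 - 2835 = 423
d = 1757 * 2835 / 423
= 4981095 / 423
= 11775.64 m

11775.64


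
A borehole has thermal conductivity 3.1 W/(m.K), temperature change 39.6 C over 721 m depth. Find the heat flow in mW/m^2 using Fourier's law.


q = k * dT / dz * 1000
= 3.1 * 39.6 / 721 * 1000
= 0.170264 * 1000
= 170.2635 mW/m^2

170.2635


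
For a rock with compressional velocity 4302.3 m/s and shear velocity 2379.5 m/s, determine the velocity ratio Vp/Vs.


Vp/Vs = 4302.3 / 2379.5
= 1.8081

1.8081


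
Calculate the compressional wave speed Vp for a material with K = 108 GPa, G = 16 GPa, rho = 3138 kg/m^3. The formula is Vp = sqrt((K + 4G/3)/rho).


First compute the effective modulus:
K + 4G/3 = 108e9 + 4*16e9/3 = 129333333333.33 Pa
Then divide by density:
129333333333.33 / 3138 = 41215211.3873 Pa/(kg/m^3)
Take the square root:
Vp = sqrt(41215211.3873) = 6419.91 m/s

6419.91


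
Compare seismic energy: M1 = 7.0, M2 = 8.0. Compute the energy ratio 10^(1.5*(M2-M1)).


M2 - M1 = 8.0 - 7.0 = 1.0
1.5 * 1.0 = 1.5
ratio = 10^1.5 = 31.62

31.62


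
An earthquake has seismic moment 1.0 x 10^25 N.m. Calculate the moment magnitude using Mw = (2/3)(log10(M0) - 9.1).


log10(M0) = log10(1.0 x 10^25) = 25.0
Mw = 2/3 * (25.0 - 9.1)
= 2/3 * 15.9
= 10.6

10.6


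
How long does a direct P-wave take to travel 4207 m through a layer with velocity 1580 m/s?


t = x / V
= 4207 / 1580
= 2.6627 s

2.6627


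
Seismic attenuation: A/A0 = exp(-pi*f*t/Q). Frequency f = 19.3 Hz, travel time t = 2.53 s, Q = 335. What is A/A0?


pi*f*t/Q = pi*19.3*2.53/335 = 0.457913
A/A0 = exp(-0.457913) = 0.632603

0.632603


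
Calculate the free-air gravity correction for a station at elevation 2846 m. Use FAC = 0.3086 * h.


FAC = 0.3086 * h
= 0.3086 * 2846
= 878.2756 mGal

878.2756


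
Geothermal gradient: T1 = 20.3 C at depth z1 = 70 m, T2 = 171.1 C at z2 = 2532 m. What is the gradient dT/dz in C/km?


dT = 171.1 - 20.3 = 150.8 C
dz = 2532 - 70 = 2462 m
gradient = dT/dz * 1000 = 150.8/2462 * 1000 = 61.251 C/km

61.251


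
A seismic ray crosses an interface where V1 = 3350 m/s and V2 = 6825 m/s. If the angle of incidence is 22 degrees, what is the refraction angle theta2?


sin(theta1) = sin(22 deg) = 0.374607
sin(theta2) = V2/V1 * sin(theta1) = 6825/3350 * 0.374607 = 0.763191
theta2 = arcsin(0.763191) = 49.7463 degrees

49.7463


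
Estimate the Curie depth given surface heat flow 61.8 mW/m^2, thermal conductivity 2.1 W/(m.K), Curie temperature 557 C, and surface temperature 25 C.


T_Curie - T_surf = 557 - 25 = 532 C
Convert q to W/m^2: 61.8 mW/m^2 = 0.0618 W/m^2
d = 532 * 2.1 / 0.0618 = 18077.67 m

18077.67


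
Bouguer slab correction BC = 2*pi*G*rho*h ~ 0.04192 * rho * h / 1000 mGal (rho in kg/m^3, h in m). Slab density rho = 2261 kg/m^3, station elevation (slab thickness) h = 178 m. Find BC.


BC = 0.04192 * rho * h / 1000
= 0.04192 * 2261 * 178 / 1000
= 16.871 mGal

16.871


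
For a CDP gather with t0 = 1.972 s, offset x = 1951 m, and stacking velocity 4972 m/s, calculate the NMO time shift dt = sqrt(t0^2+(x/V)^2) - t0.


x/Vnmo = 1951/4972 = 0.392397
(x/Vnmo)^2 = 0.153976
t0^2 = 3.888784
sqrt(3.888784 + 0.153976) = 2.010662
dt = 2.010662 - 1.972 = 0.038662

0.038662


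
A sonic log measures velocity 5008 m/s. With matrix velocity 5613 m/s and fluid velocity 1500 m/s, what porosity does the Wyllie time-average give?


1/V - 1/Vm = 1/5008 - 1/5613 = 2.152e-05
1/Vf - 1/Vm = 1/1500 - 1/5613 = 0.00048851
phi = 2.152e-05 / 0.00048851 = 0.0441

0.0441


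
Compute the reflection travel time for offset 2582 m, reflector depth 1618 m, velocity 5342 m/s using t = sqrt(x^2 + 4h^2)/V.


x^2 + 4h^2 = 2582^2 + 4*1618^2 = 6666724 + 10471696 = 17138420
sqrt(17138420) = 4139.8575
t = 4139.8575 / 5342 = 0.775 s

0.775


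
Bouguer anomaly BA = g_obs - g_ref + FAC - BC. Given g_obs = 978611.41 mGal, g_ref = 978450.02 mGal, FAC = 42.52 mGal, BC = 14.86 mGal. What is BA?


BA = g_obs - g_ref + FAC - BC
= 978611.41 - 978450.02 + 42.52 - 14.86
= 189.05 mGal

189.05


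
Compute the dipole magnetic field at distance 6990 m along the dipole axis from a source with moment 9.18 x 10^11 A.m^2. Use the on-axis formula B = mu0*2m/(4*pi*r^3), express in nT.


m = 9.18 x 10^11 = 918000000000 A.m^2
2m = 1836000000000 A.m^2
r^3 = 6990^3 = 341532099000
B = (4pi*10^-7) * 1836000000000 / (4*pi * 341532099000) * 1e9
= 2307185.644796 / 4291818932734.01 * 1e9
= 537.5776 nT

537.5776


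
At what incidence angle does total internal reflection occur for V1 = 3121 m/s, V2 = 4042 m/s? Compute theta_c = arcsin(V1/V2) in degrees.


V1/V2 = 3121/4042 = 0.772143
theta_c = arcsin(0.772143) = 50.5467 degrees

50.5467


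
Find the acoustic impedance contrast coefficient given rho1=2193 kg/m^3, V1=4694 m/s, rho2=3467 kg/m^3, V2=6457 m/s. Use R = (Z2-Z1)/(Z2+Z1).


Z1 = 2193 * 4694 = 10293942
Z2 = 3467 * 6457 = 22386419
R = (22386419 - 10293942) / (22386419 + 10293942) = 12092477 / 32680361 = 0.37

0.37


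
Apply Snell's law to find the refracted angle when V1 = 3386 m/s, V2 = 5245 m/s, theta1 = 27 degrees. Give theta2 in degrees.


sin(theta1) = sin(27 deg) = 0.45399
sin(theta2) = V2/V1 * sin(theta1) = 5245/3386 * 0.45399 = 0.703243
theta2 = arcsin(0.703243) = 44.6878 degrees

44.6878


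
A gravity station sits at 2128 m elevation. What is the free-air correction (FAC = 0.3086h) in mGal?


FAC = 0.3086 * h
= 0.3086 * 2128
= 656.7008 mGal

656.7008


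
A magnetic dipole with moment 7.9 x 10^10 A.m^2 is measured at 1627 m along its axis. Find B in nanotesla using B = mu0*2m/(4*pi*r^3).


m = 7.9 x 10^10 = 79000000000 A.m^2
2m = 158000000000 A.m^2
r^3 = 1627^3 = 4306878883
B = (4pi*10^-7) * 158000000000 / (4*pi * 4306878883) * 1e9
= 198548.655707 / 54121836234.94 * 1e9
= 3668.5499 nT

3668.5499


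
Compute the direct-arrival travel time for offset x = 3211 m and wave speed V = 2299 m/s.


t = x / V
= 3211 / 2299
= 1.3967 s

1.3967


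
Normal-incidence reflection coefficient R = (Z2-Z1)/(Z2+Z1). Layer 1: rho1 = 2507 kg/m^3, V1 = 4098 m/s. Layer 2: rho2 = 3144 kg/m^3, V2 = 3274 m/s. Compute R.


Z1 = 2507 * 4098 = 10273686
Z2 = 3144 * 3274 = 10293456
R = (10293456 - 10273686) / (10293456 + 10273686) = 19770 / 20567142 = 0.001

0.001


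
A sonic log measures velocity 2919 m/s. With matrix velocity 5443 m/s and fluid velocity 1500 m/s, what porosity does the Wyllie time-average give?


1/V - 1/Vm = 1/2919 - 1/5443 = 0.00015886
1/Vf - 1/Vm = 1/1500 - 1/5443 = 0.00048294
phi = 0.00015886 / 0.00048294 = 0.3289

0.3289


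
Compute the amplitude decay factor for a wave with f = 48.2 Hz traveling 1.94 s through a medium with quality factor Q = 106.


pi*f*t/Q = pi*48.2*1.94/106 = 2.771359
A/A0 = exp(-2.771359) = 0.062577

0.062577


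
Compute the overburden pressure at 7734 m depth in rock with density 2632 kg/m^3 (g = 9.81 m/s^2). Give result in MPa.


P = rho * g * z / 1e6
= 2632 * 9.81 * 7734 / 1e6
= 199691261.28 / 1e6
= 199.6913 MPa

199.6913


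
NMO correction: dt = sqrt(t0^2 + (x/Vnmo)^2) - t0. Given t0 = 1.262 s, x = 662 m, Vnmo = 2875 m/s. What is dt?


x/Vnmo = 662/2875 = 0.230261
(x/Vnmo)^2 = 0.05302
t0^2 = 1.592644
sqrt(1.592644 + 0.05302) = 1.282834
dt = 1.282834 - 1.262 = 0.020834

0.020834


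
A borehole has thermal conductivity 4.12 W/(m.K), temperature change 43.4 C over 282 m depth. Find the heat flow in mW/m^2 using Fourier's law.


q = k * dT / dz * 1000
= 4.12 * 43.4 / 282 * 1000
= 0.634071 * 1000
= 634.0709 mW/m^2

634.0709


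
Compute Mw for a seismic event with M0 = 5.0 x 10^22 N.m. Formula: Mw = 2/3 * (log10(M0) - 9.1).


log10(M0) = log10(5.0 x 10^22) = 22.699
Mw = 2/3 * (22.699 - 9.1)
= 2/3 * 13.599
= 9.07

9.07
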